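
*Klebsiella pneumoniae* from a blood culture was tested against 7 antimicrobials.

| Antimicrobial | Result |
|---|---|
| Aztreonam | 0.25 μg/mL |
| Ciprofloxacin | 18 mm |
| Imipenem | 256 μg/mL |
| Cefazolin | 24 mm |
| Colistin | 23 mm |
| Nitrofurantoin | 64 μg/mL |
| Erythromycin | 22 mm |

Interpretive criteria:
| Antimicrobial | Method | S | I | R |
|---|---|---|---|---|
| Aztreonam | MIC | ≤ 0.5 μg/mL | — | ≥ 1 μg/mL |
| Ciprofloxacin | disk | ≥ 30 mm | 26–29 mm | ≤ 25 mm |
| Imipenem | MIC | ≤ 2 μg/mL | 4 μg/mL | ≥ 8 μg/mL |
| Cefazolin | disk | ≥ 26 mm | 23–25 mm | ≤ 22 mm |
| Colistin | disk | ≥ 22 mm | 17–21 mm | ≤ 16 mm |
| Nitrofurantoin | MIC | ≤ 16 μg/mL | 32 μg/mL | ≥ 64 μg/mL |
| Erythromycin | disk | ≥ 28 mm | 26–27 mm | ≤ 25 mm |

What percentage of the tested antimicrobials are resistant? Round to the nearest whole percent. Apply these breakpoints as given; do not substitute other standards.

Aztreonam 0.25 μg/mL: ≤ 0.5 μg/mL ⇒ S
Ciprofloxacin 18 mm: ≤ 25 mm — resistant
Imipenem 256 μg/mL: ≥ 8 μg/mL — Resistant
Cefazolin: 24 mm is in 23–25 mm ⇒ I
Colistin 23 mm: ≥ 22 mm → susceptible
Nitrofurantoin: 64 μg/mL is ≥ 64 μg/mL → Resistant
Erythromycin 22 mm: ≤ 25 mm ⇒ R
Resistant: 4/7

57%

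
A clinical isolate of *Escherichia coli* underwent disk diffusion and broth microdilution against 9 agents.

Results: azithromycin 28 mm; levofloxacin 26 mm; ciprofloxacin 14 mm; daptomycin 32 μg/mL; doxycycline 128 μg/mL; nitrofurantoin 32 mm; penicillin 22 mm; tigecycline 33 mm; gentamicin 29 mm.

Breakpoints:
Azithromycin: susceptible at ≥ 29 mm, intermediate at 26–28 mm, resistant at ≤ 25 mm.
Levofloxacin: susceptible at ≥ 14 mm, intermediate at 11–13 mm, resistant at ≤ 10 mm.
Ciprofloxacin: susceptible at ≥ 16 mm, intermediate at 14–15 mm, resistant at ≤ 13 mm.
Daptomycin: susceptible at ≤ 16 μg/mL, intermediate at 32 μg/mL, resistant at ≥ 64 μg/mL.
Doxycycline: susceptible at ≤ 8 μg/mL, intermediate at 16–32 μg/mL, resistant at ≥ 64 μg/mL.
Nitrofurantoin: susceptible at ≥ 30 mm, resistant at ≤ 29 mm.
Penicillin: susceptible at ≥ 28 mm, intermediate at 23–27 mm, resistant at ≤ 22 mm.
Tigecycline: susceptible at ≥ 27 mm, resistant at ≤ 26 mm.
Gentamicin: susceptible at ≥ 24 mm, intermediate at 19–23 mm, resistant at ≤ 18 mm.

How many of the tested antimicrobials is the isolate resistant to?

Azithromycin (28 mm) in 26–28 mm → I
Levofloxacin 26 mm: ≥ 14 mm — Susceptible
Ciprofloxacin (14 mm) in 14–15 mm — I
Daptomycin 32 μg/mL: = 32 μg/mL — I
Doxycycline 128 μg/mL: ≥ 64 μg/mL ⇒ Resistant
Nitrofurantoin (32 mm) ≥ 30 mm — susceptible
Penicillin (22 mm) ≤ 22 mm — Resistant
Tigecycline 33 mm: ≥ 27 mm → S
Gentamicin: 29 mm is ≥ 24 mm → S
Resistant: 2

2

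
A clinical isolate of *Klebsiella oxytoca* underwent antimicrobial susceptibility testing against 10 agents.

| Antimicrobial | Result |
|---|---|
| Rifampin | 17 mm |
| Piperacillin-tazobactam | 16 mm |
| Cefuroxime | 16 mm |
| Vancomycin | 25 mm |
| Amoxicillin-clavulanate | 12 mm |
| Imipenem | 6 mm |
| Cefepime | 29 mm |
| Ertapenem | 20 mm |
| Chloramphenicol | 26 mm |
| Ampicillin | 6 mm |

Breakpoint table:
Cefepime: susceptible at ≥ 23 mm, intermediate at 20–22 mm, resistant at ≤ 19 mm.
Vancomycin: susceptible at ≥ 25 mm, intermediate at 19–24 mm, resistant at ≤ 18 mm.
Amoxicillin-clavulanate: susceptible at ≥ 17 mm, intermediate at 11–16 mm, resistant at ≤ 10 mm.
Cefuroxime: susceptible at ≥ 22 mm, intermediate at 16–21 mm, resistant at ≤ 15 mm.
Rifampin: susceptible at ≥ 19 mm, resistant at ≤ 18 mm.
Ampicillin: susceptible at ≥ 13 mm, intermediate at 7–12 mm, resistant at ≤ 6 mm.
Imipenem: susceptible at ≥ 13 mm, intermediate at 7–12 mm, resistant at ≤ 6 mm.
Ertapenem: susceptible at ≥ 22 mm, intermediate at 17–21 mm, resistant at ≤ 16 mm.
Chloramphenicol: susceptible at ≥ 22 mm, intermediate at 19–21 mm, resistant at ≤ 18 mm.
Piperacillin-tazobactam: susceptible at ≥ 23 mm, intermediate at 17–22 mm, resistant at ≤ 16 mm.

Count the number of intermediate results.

Rifampin (17 mm) ≤ 18 mm → R
Piperacillin-tazobactam 16 mm: ≤ 16 mm → resistant
Cefuroxime: 16 mm is in 16–21 mm → Intermediate
Vancomycin 25 mm: ≥ 25 mm — S
Amoxicillin-clavulanate (12 mm) in 11–16 mm — I
Imipenem: 6 mm is ≤ 6 mm — Resistant
Cefepime (29 mm) ≥ 23 mm → susceptible
Ertapenem: 20 mm is in 17–21 mm ⇒ Intermediate
Chloramphenicol: 26 mm is ≥ 22 mm ⇒ Susceptible
Ampicillin 6 mm: ≤ 6 mm ⇒ Resistant
Intermediate: 3

3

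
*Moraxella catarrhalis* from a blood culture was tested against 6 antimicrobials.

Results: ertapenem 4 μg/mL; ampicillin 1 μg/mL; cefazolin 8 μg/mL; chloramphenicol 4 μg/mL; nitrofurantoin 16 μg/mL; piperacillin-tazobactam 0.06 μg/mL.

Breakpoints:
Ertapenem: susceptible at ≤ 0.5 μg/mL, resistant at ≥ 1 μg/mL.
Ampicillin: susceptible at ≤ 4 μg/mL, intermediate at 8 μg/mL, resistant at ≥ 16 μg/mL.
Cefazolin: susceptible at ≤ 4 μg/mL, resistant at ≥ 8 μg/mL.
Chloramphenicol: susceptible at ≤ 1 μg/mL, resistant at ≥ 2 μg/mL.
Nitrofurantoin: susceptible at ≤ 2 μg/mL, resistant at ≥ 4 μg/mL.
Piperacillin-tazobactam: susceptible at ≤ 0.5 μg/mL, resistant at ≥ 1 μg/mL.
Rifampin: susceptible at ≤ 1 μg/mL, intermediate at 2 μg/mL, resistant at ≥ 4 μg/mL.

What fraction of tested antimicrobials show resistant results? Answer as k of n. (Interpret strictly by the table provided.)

4 of 6

Ertapenem (4 μg/mL) ≥ 1 μg/mL → Resistant
Ampicillin 1 μg/mL: ≤ 4 μg/mL — susceptible
Cefazolin (8 μg/mL) ≥ 8 μg/mL — resistant
Chloramphenicol: 4 μg/mL is ≥ 2 μg/mL → Resistant
Nitrofurantoin: 16 μg/mL is ≥ 4 μg/mL — R
Piperacillin-tazobactam: 0.06 μg/mL is ≤ 0.5 μg/mL → Susceptible
Resistant: 4/6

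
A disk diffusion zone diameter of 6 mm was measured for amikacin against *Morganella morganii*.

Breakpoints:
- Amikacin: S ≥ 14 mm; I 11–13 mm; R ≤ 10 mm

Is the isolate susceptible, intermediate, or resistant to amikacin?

Amikacin 6 mm: ≤ 10 mm — Resistant

R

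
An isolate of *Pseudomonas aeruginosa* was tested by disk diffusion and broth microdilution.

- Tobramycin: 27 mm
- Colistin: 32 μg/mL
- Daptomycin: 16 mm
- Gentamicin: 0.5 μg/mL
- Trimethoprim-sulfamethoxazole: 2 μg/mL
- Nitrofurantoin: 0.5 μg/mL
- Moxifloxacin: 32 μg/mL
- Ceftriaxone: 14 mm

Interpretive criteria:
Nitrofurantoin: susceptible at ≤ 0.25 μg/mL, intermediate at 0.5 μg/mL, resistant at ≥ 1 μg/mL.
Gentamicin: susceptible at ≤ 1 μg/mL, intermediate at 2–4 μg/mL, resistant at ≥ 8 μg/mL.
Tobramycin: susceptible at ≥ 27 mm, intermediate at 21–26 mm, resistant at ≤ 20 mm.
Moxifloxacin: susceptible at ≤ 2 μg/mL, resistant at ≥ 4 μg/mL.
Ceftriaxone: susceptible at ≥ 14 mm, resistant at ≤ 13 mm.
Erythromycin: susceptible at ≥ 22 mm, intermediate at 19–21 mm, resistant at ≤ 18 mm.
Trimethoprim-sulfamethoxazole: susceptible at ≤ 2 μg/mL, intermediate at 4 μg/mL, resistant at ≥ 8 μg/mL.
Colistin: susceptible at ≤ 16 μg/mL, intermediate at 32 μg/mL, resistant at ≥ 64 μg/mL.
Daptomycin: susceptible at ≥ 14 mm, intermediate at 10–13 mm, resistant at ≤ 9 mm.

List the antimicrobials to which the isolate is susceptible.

Tobramycin: 27 mm is ≥ 27 mm → Susceptible
Colistin 32 μg/mL: = 32 μg/mL — Intermediate
Daptomycin 16 mm: ≥ 14 mm → Susceptible
Gentamicin: 0.5 μg/mL is ≤ 1 μg/mL ⇒ Susceptible
Trimethoprim-sulfamethoxazole: 2 μg/mL is ≤ 2 μg/mL ⇒ S
Nitrofurantoin (0.5 μg/mL) = 0.5 μg/mL ⇒ Intermediate
Moxifloxacin: 32 μg/mL is ≥ 4 μg/mL → Resistant
Ceftriaxone (14 mm) ≥ 14 mm ⇒ susceptible

tobramycin, daptomycin, gentamicin, trimethoprim-sulfamethoxazole, ceftriaxone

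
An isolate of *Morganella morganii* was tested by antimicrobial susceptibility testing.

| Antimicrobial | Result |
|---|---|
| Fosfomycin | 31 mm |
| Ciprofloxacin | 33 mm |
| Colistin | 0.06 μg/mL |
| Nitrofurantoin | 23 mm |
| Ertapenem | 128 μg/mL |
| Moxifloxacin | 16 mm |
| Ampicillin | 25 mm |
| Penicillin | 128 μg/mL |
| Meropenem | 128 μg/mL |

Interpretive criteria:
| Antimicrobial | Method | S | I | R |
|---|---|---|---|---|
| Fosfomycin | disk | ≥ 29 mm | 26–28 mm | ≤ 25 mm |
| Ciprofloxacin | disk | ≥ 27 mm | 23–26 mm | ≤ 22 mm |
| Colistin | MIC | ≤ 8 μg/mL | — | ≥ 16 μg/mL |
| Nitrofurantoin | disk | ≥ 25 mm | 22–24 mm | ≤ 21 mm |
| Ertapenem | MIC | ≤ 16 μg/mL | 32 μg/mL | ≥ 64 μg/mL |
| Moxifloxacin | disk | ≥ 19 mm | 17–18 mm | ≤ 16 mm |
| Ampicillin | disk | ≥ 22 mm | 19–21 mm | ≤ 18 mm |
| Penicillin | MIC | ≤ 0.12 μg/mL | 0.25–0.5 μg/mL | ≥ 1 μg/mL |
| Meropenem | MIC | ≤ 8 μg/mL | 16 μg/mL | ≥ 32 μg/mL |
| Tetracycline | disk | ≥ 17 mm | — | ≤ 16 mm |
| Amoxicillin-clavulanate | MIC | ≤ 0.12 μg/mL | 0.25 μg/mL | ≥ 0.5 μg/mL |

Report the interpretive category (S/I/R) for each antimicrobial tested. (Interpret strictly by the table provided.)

S, S, S, I, R, R, S, R, R

Fosfomycin (31 mm) ≥ 29 mm ⇒ susceptible
Ciprofloxacin (33 mm) ≥ 27 mm — susceptible
Colistin 0.06 μg/mL: ≤ 8 μg/mL — Susceptible
Nitrofurantoin 23 mm: in 22–24 mm — I
Ertapenem (128 μg/mL) ≥ 64 μg/mL → R
Moxifloxacin 16 mm: ≤ 16 mm ⇒ R
Ampicillin: 25 mm is ≥ 22 mm — susceptible
Penicillin: 128 μg/mL is ≥ 1 μg/mL — resistant
Meropenem 128 μg/mL: ≥ 32 μg/mL — R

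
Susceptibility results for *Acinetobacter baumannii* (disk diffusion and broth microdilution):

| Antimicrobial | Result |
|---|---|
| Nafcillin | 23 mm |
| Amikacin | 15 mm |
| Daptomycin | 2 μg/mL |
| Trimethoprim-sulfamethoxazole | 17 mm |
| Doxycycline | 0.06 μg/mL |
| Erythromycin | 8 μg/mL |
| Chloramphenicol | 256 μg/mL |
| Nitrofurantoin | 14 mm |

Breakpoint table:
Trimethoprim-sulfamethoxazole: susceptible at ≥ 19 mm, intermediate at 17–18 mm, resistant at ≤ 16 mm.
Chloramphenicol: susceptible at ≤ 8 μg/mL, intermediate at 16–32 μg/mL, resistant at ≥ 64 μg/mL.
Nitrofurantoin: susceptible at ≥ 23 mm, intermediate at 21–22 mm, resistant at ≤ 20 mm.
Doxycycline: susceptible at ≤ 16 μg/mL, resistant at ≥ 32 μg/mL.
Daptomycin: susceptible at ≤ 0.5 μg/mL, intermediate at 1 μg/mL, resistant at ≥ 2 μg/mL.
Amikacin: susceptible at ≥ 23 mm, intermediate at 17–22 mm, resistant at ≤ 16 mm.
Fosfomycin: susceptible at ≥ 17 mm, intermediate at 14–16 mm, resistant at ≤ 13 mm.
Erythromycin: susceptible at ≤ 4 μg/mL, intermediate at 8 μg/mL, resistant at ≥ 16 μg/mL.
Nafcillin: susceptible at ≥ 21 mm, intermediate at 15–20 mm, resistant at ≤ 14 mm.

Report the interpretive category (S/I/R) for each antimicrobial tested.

Nafcillin 23 mm: ≥ 21 mm → S
Amikacin (15 mm) ≤ 16 mm ⇒ resistant
Daptomycin (2 μg/mL) ≥ 2 μg/mL ⇒ resistant
Trimethoprim-sulfamethoxazole 17 mm: in 17–18 mm — Intermediate
Doxycycline 0.06 μg/mL: ≤ 16 μg/mL → S
Erythromycin 8 μg/mL: = 8 μg/mL → Intermediate
Chloramphenicol (256 μg/mL) ≥ 64 μg/mL → R
Nitrofurantoin: 14 mm is ≤ 20 mm ⇒ resistant

S, R, R, I, S, I, R, R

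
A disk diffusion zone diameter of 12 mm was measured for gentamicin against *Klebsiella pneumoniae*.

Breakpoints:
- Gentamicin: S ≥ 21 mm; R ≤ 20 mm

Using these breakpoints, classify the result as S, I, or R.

R

Gentamicin: 12 mm is ≤ 20 mm — R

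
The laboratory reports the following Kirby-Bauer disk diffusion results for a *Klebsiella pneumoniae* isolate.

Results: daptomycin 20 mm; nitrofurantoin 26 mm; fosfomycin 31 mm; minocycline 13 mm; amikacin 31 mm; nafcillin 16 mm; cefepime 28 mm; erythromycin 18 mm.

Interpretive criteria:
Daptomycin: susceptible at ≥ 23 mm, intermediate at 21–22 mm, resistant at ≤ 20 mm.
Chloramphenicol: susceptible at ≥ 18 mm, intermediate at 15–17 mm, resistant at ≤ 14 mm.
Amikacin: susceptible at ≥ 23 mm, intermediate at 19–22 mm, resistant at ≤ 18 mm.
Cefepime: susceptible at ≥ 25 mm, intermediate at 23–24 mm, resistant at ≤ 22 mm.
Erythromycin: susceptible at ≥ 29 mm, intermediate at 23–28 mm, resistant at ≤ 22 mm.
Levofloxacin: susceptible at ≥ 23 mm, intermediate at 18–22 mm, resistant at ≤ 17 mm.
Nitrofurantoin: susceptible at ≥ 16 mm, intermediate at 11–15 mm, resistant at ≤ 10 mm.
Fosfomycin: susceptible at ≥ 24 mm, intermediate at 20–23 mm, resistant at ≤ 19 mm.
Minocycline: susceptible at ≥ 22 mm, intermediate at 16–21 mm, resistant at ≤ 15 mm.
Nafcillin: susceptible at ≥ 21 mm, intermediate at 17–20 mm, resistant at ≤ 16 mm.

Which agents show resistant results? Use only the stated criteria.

daptomycin, minocycline, nafcillin, erythromycin

Daptomycin 20 mm: ≤ 20 mm → R
Nitrofurantoin 26 mm: ≥ 16 mm → Susceptible
Fosfomycin: 31 mm is ≥ 24 mm — S
Minocycline 13 mm: ≤ 15 mm ⇒ Resistant
Amikacin 31 mm: ≥ 23 mm — S
Nafcillin (16 mm) ≤ 16 mm — resistant
Cefepime 28 mm: ≥ 25 mm → susceptible
Erythromycin (18 mm) ≤ 22 mm — R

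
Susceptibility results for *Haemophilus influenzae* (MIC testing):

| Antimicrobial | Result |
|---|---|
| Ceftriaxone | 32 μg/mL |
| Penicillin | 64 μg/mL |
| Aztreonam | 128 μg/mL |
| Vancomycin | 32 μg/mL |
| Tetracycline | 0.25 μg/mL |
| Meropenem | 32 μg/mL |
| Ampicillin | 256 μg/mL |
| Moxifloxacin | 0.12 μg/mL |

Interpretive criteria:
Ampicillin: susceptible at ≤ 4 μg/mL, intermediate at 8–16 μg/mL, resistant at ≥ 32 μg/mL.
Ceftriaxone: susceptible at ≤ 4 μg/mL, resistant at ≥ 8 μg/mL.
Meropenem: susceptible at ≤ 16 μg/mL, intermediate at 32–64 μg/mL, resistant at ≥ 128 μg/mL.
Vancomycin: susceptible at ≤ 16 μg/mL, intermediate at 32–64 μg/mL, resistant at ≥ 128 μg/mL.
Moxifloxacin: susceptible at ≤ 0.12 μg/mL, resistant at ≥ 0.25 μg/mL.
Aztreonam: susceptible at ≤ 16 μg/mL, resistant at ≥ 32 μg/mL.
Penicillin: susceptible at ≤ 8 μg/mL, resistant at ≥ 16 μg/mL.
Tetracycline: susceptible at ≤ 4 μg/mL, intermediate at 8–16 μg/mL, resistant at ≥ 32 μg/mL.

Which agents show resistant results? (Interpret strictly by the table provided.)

Ceftriaxone: 32 μg/mL is ≥ 8 μg/mL — R
Penicillin 64 μg/mL: ≥ 16 μg/mL — R
Aztreonam (128 μg/mL) ≥ 32 μg/mL ⇒ R
Vancomycin (32 μg/mL) in 32–64 μg/mL — I
Tetracycline (0.25 μg/mL) ≤ 4 μg/mL — Susceptible
Meropenem: 32 μg/mL is in 32–64 μg/mL — Intermediate
Ampicillin 256 μg/mL: ≥ 32 μg/mL — R
Moxifloxacin 0.12 μg/mL: ≤ 0.12 μg/mL ⇒ S

ceftriaxone, penicillin, aztreonam, ampicillin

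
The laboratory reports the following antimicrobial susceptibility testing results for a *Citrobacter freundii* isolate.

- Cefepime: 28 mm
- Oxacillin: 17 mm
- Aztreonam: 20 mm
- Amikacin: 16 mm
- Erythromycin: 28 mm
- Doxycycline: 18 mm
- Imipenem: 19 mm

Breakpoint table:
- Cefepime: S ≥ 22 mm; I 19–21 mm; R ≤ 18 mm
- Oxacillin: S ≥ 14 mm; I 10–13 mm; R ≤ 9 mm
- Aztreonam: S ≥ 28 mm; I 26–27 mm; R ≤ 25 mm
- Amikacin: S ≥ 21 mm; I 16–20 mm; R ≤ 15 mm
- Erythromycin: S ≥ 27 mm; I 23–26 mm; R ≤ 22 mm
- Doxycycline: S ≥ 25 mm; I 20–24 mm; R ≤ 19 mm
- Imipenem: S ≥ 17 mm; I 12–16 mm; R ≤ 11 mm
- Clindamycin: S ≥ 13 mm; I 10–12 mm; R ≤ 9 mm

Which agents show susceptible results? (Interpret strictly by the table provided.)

Cefepime (28 mm) ≥ 22 mm — Susceptible
Oxacillin 17 mm: ≥ 14 mm → susceptible
Aztreonam: 20 mm is ≤ 25 mm → resistant
Amikacin 16 mm: in 16–20 mm → I
Erythromycin (28 mm) ≥ 27 mm — S
Doxycycline: 18 mm is ≤ 19 mm ⇒ Resistant
Imipenem: 19 mm is ≥ 17 mm — S

cefepime, oxacillin, erythromycin, imipenem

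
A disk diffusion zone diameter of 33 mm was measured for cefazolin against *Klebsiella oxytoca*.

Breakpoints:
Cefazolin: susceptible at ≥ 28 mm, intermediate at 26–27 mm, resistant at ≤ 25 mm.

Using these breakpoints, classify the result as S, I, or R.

Cefazolin (33 mm) ≥ 28 mm ⇒ S

Susceptible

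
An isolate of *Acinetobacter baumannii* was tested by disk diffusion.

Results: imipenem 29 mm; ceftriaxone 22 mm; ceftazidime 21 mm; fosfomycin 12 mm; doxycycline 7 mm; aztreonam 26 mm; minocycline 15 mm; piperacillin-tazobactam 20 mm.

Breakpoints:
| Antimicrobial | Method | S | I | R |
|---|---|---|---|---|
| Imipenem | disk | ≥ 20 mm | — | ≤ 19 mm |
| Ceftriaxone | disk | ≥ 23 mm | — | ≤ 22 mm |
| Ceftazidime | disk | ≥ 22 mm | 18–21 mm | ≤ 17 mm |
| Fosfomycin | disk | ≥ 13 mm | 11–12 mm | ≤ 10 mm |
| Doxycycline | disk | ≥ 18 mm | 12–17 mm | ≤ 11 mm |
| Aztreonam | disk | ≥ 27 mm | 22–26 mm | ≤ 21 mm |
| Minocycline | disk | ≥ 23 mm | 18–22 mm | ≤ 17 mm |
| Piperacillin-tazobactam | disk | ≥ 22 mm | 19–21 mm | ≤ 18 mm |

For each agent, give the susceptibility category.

S, R, I, I, R, I, R, I

Imipenem: 29 mm is ≥ 20 mm → susceptible
Ceftriaxone (22 mm) ≤ 22 mm — resistant
Ceftazidime 21 mm: in 18–21 mm ⇒ Intermediate
Fosfomycin (12 mm) in 11–12 mm → I
Doxycycline (7 mm) ≤ 11 mm — R
Aztreonam 26 mm: in 22–26 mm — intermediate
Minocycline 15 mm: ≤ 17 mm → Resistant
Piperacillin-tazobactam 20 mm: in 19–21 mm ⇒ intermediate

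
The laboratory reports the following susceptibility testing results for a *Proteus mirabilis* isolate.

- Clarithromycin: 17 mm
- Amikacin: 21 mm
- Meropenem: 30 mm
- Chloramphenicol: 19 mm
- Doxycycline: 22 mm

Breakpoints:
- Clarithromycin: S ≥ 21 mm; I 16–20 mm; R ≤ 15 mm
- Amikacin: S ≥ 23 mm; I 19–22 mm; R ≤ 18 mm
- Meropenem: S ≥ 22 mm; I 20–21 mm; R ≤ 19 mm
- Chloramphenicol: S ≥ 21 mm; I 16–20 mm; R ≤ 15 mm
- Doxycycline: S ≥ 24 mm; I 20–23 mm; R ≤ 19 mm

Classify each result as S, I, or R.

I, I, S, I, I

Clarithromycin (17 mm) in 16–20 mm ⇒ Intermediate
Amikacin (21 mm) in 19–22 mm ⇒ I
Meropenem (30 mm) ≥ 22 mm → susceptible
Chloramphenicol (19 mm) in 16–20 mm ⇒ I
Doxycycline: 22 mm is in 20–23 mm → Intermediate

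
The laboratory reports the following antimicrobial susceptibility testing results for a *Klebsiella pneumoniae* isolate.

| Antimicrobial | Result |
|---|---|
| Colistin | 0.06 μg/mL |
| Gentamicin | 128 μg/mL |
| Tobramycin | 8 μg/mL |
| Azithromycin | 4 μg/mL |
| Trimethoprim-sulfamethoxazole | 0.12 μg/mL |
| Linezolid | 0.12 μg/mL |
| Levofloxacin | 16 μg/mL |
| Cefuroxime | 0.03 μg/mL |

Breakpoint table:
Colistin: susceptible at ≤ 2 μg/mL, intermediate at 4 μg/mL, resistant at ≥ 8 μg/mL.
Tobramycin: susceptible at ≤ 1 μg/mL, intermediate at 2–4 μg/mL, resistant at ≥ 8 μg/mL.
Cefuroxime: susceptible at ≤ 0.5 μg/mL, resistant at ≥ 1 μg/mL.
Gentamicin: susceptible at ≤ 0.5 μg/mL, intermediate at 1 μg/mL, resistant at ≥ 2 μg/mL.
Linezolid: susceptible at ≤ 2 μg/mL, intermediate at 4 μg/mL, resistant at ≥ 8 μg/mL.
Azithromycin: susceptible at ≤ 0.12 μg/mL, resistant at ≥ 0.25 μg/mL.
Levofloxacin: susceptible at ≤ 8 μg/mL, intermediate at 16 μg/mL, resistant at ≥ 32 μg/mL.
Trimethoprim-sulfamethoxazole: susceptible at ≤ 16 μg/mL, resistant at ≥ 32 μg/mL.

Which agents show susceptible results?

Colistin (0.06 μg/mL) ≤ 2 μg/mL → susceptible
Gentamicin: 128 μg/mL is ≥ 2 μg/mL — resistant
Tobramycin (8 μg/mL) ≥ 8 μg/mL ⇒ R
Azithromycin (4 μg/mL) ≥ 0.25 μg/mL ⇒ resistant
Trimethoprim-sulfamethoxazole (0.12 μg/mL) ≤ 16 μg/mL ⇒ susceptible
Linezolid (0.12 μg/mL) ≤ 2 μg/mL → Susceptible
Levofloxacin: 16 μg/mL is = 16 μg/mL — I
Cefuroxime (0.03 μg/mL) ≤ 0.5 μg/mL ⇒ S

colistin, trimethoprim-sulfamethoxazole, linezolid, cefuroxime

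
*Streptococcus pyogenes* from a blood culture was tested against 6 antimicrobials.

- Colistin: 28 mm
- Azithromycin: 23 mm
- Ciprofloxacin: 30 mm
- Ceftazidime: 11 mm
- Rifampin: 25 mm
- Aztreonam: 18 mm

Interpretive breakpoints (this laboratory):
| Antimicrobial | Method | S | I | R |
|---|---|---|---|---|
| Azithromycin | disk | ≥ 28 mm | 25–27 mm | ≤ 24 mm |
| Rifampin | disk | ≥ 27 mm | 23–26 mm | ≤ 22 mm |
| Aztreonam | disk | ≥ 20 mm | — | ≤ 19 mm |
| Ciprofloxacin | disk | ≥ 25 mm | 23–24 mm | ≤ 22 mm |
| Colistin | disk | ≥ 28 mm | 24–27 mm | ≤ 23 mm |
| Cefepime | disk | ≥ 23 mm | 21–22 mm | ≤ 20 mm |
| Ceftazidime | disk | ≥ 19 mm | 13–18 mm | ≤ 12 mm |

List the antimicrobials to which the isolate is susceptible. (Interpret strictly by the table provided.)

colistin, ciprofloxacin

Colistin 28 mm: ≥ 28 mm — Susceptible
Azithromycin 23 mm: ≤ 24 mm — Resistant
Ciprofloxacin: 30 mm is ≥ 25 mm → S
Ceftazidime: 11 mm is ≤ 12 mm ⇒ resistant
Rifampin 25 mm: in 23–26 mm — intermediate
Aztreonam: 18 mm is ≤ 19 mm → Resistant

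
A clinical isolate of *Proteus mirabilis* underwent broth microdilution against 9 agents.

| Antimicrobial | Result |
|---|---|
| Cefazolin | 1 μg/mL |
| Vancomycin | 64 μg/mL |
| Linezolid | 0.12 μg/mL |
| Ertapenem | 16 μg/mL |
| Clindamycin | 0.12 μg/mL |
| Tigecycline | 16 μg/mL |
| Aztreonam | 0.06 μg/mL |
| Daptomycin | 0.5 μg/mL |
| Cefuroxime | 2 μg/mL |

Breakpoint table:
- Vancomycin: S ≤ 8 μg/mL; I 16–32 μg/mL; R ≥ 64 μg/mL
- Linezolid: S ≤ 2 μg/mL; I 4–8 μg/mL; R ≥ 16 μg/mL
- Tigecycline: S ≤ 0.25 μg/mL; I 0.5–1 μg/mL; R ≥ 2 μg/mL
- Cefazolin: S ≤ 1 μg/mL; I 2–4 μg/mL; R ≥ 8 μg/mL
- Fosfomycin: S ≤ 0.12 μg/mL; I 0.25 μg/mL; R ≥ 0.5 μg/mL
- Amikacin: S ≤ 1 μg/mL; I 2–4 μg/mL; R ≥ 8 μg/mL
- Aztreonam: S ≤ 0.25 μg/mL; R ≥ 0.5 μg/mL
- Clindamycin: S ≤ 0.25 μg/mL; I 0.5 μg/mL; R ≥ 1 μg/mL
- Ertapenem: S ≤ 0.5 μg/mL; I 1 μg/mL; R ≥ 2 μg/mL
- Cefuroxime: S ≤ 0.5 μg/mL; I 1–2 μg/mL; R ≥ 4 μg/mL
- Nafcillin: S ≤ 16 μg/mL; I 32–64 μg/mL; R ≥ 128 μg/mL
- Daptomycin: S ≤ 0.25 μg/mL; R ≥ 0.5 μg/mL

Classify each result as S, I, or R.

S, R, S, R, S, R, S, R, I

Cefazolin (1 μg/mL) ≤ 1 μg/mL → Susceptible
Vancomycin (64 μg/mL) ≥ 64 μg/mL — resistant
Linezolid 0.12 μg/mL: ≤ 2 μg/mL — Susceptible
Ertapenem: 16 μg/mL is ≥ 2 μg/mL → R
Clindamycin (0.12 μg/mL) ≤ 0.25 μg/mL ⇒ susceptible
Tigecycline: 16 μg/mL is ≥ 2 μg/mL — Resistant
Aztreonam (0.06 μg/mL) ≤ 0.25 μg/mL — Susceptible
Daptomycin (0.5 μg/mL) ≥ 0.5 μg/mL → Resistant
Cefuroxime (2 μg/mL) in 1–2 μg/mL — intermediate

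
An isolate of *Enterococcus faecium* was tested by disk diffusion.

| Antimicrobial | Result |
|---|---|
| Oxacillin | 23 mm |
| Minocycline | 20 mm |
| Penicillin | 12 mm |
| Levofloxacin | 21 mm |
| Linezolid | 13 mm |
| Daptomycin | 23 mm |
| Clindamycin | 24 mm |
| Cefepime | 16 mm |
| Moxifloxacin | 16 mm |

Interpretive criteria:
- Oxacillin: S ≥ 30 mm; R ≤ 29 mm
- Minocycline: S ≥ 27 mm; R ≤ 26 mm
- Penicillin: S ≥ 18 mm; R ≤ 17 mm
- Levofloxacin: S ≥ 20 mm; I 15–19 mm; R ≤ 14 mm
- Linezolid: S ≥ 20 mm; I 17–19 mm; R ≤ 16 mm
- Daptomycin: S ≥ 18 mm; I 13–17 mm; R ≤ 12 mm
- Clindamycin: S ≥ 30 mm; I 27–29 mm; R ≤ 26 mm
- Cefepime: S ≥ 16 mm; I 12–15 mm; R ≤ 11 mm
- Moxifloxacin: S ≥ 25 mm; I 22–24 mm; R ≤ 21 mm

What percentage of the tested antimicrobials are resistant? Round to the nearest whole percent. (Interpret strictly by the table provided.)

Oxacillin: 23 mm is ≤ 29 mm — resistant
Minocycline 20 mm: ≤ 26 mm ⇒ resistant
Penicillin (12 mm) ≤ 17 mm → Resistant
Levofloxacin 21 mm: ≥ 20 mm ⇒ S
Linezolid 13 mm: ≤ 16 mm — Resistant
Daptomycin (23 mm) ≥ 18 mm ⇒ susceptible
Clindamycin: 24 mm is ≤ 26 mm ⇒ Resistant
Cefepime: 16 mm is ≥ 16 mm ⇒ susceptible
Moxifloxacin: 16 mm is ≤ 21 mm ⇒ Resistant
Resistant: 6/9

67%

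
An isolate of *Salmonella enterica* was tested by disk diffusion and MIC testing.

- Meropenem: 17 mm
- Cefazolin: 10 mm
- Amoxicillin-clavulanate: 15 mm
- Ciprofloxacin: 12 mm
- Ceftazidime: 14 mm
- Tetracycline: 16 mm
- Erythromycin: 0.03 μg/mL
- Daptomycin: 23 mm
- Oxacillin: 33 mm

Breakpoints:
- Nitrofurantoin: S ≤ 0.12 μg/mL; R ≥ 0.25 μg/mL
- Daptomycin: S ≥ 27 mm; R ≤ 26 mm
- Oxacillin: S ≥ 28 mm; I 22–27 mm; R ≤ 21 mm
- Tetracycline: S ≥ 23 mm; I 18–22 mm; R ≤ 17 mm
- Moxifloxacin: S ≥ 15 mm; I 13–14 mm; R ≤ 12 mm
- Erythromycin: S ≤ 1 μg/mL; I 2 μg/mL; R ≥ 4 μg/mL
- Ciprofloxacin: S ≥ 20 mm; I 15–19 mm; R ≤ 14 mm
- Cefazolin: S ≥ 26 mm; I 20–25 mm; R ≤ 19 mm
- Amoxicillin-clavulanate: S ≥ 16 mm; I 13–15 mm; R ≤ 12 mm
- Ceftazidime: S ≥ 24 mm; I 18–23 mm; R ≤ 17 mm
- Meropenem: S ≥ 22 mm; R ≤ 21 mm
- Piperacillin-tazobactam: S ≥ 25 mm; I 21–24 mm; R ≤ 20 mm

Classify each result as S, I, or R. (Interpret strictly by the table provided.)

R, R, I, R, R, R, S, R, S

Meropenem: 17 mm is ≤ 21 mm → Resistant
Cefazolin: 10 mm is ≤ 19 mm → resistant
Amoxicillin-clavulanate 15 mm: in 13–15 mm — Intermediate
Ciprofloxacin: 12 mm is ≤ 14 mm → resistant
Ceftazidime (14 mm) ≤ 17 mm ⇒ resistant
Tetracycline (16 mm) ≤ 17 mm ⇒ resistant
Erythromycin: 0.03 μg/mL is ≤ 1 μg/mL → susceptible
Daptomycin (23 mm) ≤ 26 mm → resistant
Oxacillin 33 mm: ≥ 28 mm — Susceptible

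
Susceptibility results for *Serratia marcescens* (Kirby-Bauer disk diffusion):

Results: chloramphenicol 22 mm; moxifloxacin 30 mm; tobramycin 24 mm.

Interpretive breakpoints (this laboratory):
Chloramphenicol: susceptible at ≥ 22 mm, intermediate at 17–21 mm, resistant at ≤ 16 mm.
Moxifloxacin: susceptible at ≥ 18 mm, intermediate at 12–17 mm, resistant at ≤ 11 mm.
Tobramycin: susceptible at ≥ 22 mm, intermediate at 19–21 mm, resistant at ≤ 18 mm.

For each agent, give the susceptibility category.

S, S, S

Chloramphenicol 22 mm: ≥ 22 mm ⇒ susceptible
Moxifloxacin (30 mm) ≥ 18 mm ⇒ S
Tobramycin: 24 mm is ≥ 22 mm ⇒ Susceptible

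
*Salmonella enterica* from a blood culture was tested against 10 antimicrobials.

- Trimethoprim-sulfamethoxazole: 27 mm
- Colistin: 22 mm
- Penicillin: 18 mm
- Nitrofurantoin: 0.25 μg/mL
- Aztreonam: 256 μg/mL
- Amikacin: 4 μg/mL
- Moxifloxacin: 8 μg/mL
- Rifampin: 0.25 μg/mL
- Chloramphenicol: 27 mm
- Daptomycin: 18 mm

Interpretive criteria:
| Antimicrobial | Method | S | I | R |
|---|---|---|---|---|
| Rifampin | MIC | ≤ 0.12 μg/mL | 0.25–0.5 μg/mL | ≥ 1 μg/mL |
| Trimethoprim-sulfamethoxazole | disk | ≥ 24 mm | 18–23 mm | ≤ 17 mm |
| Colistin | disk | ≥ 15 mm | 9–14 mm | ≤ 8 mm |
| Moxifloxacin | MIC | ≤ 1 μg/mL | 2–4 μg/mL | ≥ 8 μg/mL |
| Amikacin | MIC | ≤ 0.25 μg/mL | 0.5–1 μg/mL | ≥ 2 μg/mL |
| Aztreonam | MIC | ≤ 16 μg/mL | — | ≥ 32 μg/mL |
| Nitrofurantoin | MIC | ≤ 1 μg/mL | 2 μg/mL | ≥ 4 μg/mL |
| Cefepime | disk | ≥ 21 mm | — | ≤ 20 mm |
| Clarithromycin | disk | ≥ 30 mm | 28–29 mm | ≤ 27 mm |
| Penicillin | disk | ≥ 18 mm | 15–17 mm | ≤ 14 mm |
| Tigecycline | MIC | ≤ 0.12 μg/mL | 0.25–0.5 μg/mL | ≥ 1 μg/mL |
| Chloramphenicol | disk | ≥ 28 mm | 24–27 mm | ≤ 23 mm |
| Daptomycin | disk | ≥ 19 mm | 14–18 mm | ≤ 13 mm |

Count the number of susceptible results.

Trimethoprim-sulfamethoxazole: 27 mm is ≥ 24 mm ⇒ Susceptible
Colistin 22 mm: ≥ 15 mm ⇒ susceptible
Penicillin: 18 mm is ≥ 18 mm → S
Nitrofurantoin (0.25 μg/mL) ≤ 1 μg/mL — Susceptible
Aztreonam: 256 μg/mL is ≥ 32 μg/mL → Resistant
Amikacin (4 μg/mL) ≥ 2 μg/mL ⇒ R
Moxifloxacin: 8 μg/mL is ≥ 8 μg/mL ⇒ Resistant
Rifampin: 0.25 μg/mL is in 0.25–0.5 μg/mL — Intermediate
Chloramphenicol (27 mm) in 24–27 mm — intermediate
Daptomycin 18 mm: in 14–18 mm ⇒ Intermediate
Susceptible: 4

4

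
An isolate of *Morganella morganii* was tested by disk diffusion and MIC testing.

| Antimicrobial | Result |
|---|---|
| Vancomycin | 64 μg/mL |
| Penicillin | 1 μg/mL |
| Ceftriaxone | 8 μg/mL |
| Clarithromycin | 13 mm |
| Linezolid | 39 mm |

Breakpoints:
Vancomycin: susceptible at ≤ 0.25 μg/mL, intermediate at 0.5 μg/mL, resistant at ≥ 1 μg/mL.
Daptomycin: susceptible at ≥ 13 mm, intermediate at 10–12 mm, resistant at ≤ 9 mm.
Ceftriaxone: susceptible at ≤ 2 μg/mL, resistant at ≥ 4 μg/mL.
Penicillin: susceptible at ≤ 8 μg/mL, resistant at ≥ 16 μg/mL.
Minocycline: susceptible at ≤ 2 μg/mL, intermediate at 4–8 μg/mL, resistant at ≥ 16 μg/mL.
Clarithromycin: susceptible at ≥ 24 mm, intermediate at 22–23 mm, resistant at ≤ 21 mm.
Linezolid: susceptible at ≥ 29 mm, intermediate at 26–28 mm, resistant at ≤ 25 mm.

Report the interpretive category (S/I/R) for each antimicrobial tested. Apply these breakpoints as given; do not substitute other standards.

Vancomycin (64 μg/mL) ≥ 1 μg/mL → R
Penicillin 1 μg/mL: ≤ 8 μg/mL — Susceptible
Ceftriaxone (8 μg/mL) ≥ 4 μg/mL ⇒ Resistant
Clarithromycin: 13 mm is ≤ 21 mm ⇒ Resistant
Linezolid (39 mm) ≥ 29 mm ⇒ susceptible

R, S, R, R, S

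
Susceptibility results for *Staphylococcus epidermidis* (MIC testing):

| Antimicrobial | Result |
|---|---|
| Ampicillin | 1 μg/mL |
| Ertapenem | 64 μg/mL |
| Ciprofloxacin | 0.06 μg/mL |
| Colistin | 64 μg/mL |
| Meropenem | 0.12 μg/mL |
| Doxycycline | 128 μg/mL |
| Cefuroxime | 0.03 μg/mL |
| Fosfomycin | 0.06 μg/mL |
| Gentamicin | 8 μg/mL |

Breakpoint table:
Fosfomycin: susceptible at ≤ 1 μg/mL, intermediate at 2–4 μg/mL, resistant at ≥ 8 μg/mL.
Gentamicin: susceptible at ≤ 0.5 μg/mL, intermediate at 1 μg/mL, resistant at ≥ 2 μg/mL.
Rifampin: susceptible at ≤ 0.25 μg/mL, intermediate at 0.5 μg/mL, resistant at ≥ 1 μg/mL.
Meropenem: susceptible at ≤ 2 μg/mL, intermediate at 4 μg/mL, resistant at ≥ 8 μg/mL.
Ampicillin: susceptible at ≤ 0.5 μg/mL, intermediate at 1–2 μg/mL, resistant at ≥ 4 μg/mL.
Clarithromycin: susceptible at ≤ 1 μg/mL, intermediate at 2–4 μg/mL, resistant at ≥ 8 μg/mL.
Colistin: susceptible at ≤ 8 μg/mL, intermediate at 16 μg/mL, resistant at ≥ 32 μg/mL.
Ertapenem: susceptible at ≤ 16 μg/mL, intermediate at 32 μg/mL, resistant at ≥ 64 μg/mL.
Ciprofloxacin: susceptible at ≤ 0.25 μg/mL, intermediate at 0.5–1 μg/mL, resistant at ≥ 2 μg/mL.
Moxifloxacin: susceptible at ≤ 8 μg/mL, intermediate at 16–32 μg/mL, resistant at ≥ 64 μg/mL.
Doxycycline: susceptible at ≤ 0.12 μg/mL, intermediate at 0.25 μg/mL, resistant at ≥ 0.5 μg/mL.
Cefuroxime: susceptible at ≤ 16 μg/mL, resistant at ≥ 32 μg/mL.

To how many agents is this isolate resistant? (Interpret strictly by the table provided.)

Ampicillin: 1 μg/mL is in 1–2 μg/mL — I
Ertapenem (64 μg/mL) ≥ 64 μg/mL → R
Ciprofloxacin (0.06 μg/mL) ≤ 0.25 μg/mL → S
Colistin 64 μg/mL: ≥ 32 μg/mL ⇒ R
Meropenem 0.12 μg/mL: ≤ 2 μg/mL — susceptible
Doxycycline 128 μg/mL: ≥ 0.5 μg/mL — Resistant
Cefuroxime (0.03 μg/mL) ≤ 16 μg/mL ⇒ susceptible
Fosfomycin 0.06 μg/mL: ≤ 1 μg/mL — S
Gentamicin (8 μg/mL) ≥ 2 μg/mL → R
Resistant: 4

4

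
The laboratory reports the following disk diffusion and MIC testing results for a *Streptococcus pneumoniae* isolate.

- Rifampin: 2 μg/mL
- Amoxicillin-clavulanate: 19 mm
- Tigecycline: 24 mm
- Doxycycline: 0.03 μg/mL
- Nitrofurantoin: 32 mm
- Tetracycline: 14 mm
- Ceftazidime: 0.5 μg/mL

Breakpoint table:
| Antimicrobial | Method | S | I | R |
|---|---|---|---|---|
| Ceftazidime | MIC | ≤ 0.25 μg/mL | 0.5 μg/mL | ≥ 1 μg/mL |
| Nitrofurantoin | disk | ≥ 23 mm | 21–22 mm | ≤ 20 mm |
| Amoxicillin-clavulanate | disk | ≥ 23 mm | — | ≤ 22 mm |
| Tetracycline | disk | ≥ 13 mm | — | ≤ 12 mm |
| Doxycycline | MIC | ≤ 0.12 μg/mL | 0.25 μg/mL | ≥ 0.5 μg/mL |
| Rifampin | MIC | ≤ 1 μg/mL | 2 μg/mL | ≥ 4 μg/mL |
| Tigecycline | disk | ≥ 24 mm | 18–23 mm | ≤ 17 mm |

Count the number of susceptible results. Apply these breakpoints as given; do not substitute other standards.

4

Rifampin 2 μg/mL: = 2 μg/mL ⇒ intermediate
Amoxicillin-clavulanate: 19 mm is ≤ 22 mm ⇒ resistant
Tigecycline (24 mm) ≥ 24 mm → S
Doxycycline: 0.03 μg/mL is ≤ 0.12 μg/mL → S
Nitrofurantoin: 32 mm is ≥ 23 mm ⇒ Susceptible
Tetracycline 14 mm: ≥ 13 mm → S
Ceftazidime: 0.5 μg/mL is = 0.5 μg/mL ⇒ Intermediate
Susceptible: 4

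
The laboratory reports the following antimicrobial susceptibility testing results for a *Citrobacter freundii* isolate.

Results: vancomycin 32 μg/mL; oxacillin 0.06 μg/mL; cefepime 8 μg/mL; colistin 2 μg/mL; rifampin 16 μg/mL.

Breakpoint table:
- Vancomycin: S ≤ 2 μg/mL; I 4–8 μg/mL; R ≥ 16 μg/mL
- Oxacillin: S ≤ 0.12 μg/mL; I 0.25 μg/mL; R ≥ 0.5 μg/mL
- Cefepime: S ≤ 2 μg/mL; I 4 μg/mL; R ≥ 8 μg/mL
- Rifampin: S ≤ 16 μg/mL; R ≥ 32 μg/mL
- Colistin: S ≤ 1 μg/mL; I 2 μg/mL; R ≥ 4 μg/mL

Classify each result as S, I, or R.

Vancomycin (32 μg/mL) ≥ 16 μg/mL — Resistant
Oxacillin (0.06 μg/mL) ≤ 0.12 μg/mL ⇒ susceptible
Cefepime: 8 μg/mL is ≥ 8 μg/mL ⇒ Resistant
Colistin: 2 μg/mL is = 2 μg/mL ⇒ Intermediate
Rifampin 16 μg/mL: ≤ 16 μg/mL ⇒ Susceptible

R, S, R, I, S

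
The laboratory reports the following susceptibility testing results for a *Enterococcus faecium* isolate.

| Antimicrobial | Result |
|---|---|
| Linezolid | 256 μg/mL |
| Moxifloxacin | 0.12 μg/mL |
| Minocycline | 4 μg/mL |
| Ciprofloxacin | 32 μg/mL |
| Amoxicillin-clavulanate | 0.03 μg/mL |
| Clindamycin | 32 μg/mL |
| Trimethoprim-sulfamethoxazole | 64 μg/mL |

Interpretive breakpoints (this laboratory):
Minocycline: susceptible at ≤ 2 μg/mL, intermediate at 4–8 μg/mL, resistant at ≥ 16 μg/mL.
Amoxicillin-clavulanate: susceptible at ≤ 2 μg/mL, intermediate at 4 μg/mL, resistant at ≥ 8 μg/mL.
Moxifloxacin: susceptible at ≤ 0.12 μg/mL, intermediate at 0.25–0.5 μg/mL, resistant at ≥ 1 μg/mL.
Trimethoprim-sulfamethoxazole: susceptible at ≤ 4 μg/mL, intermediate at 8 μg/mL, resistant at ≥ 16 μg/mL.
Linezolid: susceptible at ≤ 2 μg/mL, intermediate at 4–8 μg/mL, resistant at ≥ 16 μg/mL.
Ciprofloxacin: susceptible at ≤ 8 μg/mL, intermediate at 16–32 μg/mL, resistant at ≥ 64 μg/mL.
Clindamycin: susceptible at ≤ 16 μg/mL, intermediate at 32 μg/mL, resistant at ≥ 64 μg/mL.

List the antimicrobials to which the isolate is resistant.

Linezolid 256 μg/mL: ≥ 16 μg/mL ⇒ Resistant
Moxifloxacin 0.12 μg/mL: ≤ 0.12 μg/mL — susceptible
Minocycline (4 μg/mL) in 4–8 μg/mL — I
Ciprofloxacin: 32 μg/mL is in 16–32 μg/mL ⇒ Intermediate
Amoxicillin-clavulanate (0.03 μg/mL) ≤ 2 μg/mL → susceptible
Clindamycin 32 μg/mL: = 32 μg/mL ⇒ intermediate
Trimethoprim-sulfamethoxazole: 64 μg/mL is ≥ 16 μg/mL — resistant

linezolid, trimethoprim-sulfamethoxazole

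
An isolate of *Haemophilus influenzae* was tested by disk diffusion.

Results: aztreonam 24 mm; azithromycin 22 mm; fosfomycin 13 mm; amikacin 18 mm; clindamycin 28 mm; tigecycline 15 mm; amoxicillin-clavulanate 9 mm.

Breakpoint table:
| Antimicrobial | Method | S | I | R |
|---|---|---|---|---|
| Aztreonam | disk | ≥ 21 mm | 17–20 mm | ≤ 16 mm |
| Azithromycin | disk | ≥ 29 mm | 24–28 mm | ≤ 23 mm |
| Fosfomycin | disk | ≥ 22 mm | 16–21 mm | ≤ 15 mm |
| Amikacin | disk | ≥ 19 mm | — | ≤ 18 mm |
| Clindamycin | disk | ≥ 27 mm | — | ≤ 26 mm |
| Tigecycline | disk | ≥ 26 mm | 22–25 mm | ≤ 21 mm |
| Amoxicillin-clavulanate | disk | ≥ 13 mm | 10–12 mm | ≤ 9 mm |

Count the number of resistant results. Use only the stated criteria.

Aztreonam 24 mm: ≥ 21 mm → Susceptible
Azithromycin (22 mm) ≤ 23 mm — resistant
Fosfomycin (13 mm) ≤ 15 mm ⇒ resistant
Amikacin: 18 mm is ≤ 18 mm → resistant
Clindamycin 28 mm: ≥ 27 mm → susceptible
Tigecycline 15 mm: ≤ 21 mm ⇒ R
Amoxicillin-clavulanate 9 mm: ≤ 9 mm ⇒ resistant
Resistant: 5

5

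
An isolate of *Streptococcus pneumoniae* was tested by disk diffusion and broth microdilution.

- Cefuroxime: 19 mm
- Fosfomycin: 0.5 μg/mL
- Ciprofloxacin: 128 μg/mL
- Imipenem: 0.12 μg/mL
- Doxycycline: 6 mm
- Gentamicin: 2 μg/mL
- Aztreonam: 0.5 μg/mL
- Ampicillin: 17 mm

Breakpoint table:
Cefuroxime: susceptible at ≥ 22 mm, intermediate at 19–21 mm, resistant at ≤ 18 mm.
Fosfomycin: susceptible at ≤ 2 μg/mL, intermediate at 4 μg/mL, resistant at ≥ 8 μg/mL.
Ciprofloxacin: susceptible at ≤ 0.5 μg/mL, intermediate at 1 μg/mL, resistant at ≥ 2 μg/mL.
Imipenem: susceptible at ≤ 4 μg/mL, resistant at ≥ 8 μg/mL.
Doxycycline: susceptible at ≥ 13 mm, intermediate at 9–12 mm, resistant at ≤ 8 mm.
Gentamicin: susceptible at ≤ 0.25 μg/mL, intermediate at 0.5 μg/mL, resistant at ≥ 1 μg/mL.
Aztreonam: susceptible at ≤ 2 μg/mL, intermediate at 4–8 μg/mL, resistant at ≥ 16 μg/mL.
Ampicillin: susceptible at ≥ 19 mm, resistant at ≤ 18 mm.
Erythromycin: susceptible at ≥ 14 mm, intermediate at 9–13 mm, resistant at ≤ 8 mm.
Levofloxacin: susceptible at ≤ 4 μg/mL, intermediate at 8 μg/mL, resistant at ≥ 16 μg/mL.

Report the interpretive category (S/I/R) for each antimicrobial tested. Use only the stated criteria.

I, S, R, S, R, R, S, R

Cefuroxime (19 mm) in 19–21 mm — intermediate
Fosfomycin 0.5 μg/mL: ≤ 2 μg/mL — susceptible
Ciprofloxacin (128 μg/mL) ≥ 2 μg/mL — R
Imipenem (0.12 μg/mL) ≤ 4 μg/mL ⇒ susceptible
Doxycycline 6 mm: ≤ 8 mm — Resistant
Gentamicin 2 μg/mL: ≥ 1 μg/mL ⇒ R
Aztreonam 0.5 μg/mL: ≤ 2 μg/mL — susceptible
Ampicillin (17 mm) ≤ 18 mm ⇒ R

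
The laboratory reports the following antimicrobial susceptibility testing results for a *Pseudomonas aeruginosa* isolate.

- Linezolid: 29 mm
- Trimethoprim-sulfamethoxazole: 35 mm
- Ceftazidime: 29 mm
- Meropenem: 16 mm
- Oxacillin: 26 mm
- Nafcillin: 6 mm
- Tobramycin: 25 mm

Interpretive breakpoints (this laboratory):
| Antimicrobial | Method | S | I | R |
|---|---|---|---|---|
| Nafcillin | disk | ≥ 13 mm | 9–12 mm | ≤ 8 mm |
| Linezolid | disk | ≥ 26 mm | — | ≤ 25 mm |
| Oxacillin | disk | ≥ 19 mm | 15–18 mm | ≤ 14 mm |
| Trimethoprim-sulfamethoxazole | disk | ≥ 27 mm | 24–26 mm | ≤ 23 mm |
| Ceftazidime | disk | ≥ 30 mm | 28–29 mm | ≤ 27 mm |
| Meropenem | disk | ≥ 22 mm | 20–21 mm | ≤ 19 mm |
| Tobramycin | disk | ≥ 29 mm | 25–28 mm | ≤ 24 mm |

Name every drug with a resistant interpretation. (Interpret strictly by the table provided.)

meropenem, nafcillin

Linezolid: 29 mm is ≥ 26 mm — S
Trimethoprim-sulfamethoxazole: 35 mm is ≥ 27 mm ⇒ S
Ceftazidime: 29 mm is in 28–29 mm → I
Meropenem 16 mm: ≤ 19 mm — R
Oxacillin: 26 mm is ≥ 19 mm ⇒ susceptible
Nafcillin 6 mm: ≤ 8 mm → R
Tobramycin (25 mm) in 25–28 mm — Intermediate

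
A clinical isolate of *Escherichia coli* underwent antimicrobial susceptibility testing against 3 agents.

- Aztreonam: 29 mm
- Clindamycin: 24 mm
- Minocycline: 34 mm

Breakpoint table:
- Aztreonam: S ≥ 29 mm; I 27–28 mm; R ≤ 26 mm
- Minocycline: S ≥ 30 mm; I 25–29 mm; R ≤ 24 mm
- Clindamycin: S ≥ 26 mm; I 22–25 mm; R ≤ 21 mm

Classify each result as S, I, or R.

S, I, S

Aztreonam (29 mm) ≥ 29 mm — S
Clindamycin: 24 mm is in 22–25 mm — Intermediate
Minocycline (34 mm) ≥ 30 mm → S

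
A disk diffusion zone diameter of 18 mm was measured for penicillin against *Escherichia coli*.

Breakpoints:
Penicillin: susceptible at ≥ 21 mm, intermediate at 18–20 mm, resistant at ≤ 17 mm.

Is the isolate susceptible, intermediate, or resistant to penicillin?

Intermediate

Penicillin (18 mm) in 18–20 mm → Intermediate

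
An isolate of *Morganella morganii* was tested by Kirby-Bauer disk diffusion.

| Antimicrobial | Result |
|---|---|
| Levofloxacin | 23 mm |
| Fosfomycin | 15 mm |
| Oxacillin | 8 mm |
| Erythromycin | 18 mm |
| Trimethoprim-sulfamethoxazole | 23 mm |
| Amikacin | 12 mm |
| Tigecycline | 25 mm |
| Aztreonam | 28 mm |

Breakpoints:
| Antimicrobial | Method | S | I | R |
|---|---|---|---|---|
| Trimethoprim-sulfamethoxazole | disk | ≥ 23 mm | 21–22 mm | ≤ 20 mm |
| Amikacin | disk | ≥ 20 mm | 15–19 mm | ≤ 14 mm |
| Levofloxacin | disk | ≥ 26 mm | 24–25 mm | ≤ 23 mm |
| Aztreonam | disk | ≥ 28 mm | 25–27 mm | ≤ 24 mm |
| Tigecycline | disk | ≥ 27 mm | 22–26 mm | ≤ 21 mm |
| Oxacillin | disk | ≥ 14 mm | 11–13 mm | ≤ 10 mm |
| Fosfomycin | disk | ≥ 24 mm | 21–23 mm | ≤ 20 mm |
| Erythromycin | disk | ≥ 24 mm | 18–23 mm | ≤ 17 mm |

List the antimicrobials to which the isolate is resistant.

levofloxacin, fosfomycin, oxacillin, amikacin

Levofloxacin 23 mm: ≤ 23 mm — resistant
Fosfomycin (15 mm) ≤ 20 mm — Resistant
Oxacillin: 8 mm is ≤ 10 mm → resistant
Erythromycin 18 mm: in 18–23 mm — intermediate
Trimethoprim-sulfamethoxazole 23 mm: ≥ 23 mm → S
Amikacin: 12 mm is ≤ 14 mm — Resistant
Tigecycline 25 mm: in 22–26 mm ⇒ intermediate
Aztreonam (28 mm) ≥ 28 mm → S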